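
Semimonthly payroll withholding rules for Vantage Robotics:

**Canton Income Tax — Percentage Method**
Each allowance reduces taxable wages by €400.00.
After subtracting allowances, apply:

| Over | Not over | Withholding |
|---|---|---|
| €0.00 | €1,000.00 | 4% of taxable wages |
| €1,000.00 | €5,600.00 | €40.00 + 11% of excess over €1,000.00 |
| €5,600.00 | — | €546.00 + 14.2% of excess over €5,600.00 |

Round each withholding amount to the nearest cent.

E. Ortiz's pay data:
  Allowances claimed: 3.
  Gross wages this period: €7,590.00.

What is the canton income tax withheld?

Canton Income Tax: taxable = €7,590.00 − 3×€400.00 = €6,390.00
  €546.00 + 14.2% × (€6,390.00 − €5,600.00) = €546.00 + 14.2% × €790.00 = €658.18

€658.18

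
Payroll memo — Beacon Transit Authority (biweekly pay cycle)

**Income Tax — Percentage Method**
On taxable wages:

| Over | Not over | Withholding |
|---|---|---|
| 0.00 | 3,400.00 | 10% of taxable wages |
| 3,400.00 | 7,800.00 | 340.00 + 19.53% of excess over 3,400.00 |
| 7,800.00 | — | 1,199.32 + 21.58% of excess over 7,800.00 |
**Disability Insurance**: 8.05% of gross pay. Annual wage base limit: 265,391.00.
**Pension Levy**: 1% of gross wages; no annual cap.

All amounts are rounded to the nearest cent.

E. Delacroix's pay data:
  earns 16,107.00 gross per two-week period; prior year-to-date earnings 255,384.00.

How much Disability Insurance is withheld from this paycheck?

805.56

Disability Insurance: cap 265,391.00 − YTD 255,384.00 = 10,007.00 subject; 8.05% × 10,007.00 = 805.56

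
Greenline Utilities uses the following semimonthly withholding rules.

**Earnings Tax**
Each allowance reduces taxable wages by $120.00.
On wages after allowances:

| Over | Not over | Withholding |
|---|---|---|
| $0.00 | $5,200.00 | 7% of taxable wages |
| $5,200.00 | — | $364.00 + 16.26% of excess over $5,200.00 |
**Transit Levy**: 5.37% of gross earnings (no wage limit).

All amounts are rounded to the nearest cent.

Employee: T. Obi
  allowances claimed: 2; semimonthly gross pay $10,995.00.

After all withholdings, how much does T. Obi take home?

$9,137.33

Earnings Tax: taxable = $10,995.00 − 2×$120.00 = $10,755.00
  $364.00 + 16.26% × ($10,755.00 − $5,200.00) = $364.00 + 16.26% × $5,555.00 = $1,267.24
Transit Levy: 5.37% × $10,995.00 = $590.43
Total withheld: $1,267.24 + $590.43 = $1,857.67
Net pay: $10,995.00 − $1,857.67 = $9,137.33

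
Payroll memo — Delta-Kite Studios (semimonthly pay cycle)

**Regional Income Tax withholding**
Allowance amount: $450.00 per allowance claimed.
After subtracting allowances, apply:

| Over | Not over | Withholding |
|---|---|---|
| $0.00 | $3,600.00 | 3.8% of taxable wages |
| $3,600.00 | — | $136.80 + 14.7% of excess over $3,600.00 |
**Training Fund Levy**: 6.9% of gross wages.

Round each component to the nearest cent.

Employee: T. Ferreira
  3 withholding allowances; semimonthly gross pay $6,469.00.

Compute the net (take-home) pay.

$5,662.55

Regional Income Tax: taxable = $6,469.00 − 3×$450.00 = $5,119.00
  $136.80 + 14.7% × ($5,119.00 − $3,600.00) = $136.80 + 14.7% × $1,519.00 = $360.09
Training Fund Levy: 6.9% × $6,469.00 = $446.36
Total withheld: $360.09 + $446.36 = $806.45
Net pay: $6,469.00 − $806.45 = $5,662.55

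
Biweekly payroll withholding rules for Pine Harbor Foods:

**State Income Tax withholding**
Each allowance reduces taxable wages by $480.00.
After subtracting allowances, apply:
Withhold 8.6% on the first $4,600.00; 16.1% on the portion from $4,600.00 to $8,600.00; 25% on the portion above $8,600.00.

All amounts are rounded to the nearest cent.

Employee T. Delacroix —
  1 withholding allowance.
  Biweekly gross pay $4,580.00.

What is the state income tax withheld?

State Income Tax: taxable = $4,580.00 − 1×$480.00 = $4,100.00
  8.6% × $4,100.00 = $352.60

$352.60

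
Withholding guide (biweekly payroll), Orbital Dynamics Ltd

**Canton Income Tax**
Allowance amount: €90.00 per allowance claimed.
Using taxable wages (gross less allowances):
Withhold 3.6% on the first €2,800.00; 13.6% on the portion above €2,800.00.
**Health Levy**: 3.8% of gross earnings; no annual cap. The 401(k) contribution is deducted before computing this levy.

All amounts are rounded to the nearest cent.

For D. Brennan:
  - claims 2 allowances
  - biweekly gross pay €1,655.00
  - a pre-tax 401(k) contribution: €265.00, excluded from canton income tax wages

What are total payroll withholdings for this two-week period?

€96.38

Canton Income Tax: taxable = €1,655.00 − €265.00 − 2×€90.00 = €1,210.00
  3.6% × €1,210.00 = €43.56
Health Levy: 3.8% × €1,390.00 = €52.82
Total: €43.56 + €52.82 = €96.38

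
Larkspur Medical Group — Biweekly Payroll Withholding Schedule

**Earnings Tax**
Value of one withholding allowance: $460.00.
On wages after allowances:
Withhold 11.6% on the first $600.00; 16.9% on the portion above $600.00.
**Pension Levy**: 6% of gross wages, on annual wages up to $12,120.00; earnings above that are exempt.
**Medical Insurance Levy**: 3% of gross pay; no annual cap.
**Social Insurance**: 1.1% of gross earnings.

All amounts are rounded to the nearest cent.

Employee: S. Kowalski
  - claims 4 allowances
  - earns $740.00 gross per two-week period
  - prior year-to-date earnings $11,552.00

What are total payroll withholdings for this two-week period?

Earnings Tax: taxable = $740.00 − 4×$460.00 = $-1,100.00
  Taxable ≤ 0 → $0.00
Pension Levy: cap $12,120.00 − YTD $11,552.00 = $568.00 subject; 6% × $568.00 = $34.08
Medical Insurance Levy: 3% × $740.00 = $22.20
Social Insurance: 1.1% × $740.00 = $8.14
Total: $0.00 + $34.08 + $22.20 + $8.14 = $64.42

$64.42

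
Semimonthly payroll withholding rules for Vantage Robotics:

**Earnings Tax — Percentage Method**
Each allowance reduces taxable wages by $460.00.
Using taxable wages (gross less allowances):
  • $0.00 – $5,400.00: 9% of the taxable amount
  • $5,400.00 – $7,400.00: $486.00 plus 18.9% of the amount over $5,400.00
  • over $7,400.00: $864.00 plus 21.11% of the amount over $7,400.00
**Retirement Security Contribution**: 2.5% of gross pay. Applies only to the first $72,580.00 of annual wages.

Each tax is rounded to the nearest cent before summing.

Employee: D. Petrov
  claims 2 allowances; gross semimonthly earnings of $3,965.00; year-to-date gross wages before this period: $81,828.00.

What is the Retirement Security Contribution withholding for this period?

$0.00

Retirement Security Contribution: YTD $81,828.00 ≥ cap $72,580.00 → $0.00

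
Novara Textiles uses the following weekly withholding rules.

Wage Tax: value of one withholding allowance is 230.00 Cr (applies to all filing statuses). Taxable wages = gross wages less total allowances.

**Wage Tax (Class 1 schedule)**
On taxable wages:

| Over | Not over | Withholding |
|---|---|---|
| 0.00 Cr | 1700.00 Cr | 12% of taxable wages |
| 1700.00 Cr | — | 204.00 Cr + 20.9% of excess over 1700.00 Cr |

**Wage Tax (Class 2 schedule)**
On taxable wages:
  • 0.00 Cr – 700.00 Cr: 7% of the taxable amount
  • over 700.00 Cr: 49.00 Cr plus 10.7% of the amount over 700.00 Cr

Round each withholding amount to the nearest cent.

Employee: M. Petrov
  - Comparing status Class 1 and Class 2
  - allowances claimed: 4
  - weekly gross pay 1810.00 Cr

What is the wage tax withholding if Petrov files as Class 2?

69.33 Cr

Wage Tax (Class 2): taxable = 1810.00 Cr − 4×230.00 Cr = 890.00 Cr
  49.00 Cr + 10.7% × (890.00 Cr − 700.00 Cr) = 49.00 Cr + 10.7% × 190.00 Cr = 69.33 Cr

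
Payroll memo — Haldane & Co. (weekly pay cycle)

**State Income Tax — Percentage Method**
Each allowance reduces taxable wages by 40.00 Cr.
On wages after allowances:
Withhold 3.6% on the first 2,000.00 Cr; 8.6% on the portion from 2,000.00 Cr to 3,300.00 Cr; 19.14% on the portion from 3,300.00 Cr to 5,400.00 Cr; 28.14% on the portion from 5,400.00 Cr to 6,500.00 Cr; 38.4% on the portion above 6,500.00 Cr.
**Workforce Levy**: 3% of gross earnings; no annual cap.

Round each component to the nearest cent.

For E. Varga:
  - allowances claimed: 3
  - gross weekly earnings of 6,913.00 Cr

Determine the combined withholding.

State Income Tax: taxable = 6,913.00 Cr − 3×40.00 Cr = 6,793.00 Cr
  895.28 Cr + 38.4% × (6,793.00 Cr − 6,500.00 Cr) = 895.28 Cr + 38.4% × 293.00 Cr = 1,007.79 Cr
Workforce Levy: 3% × 6,913.00 Cr = 207.39 Cr
Total: 1,007.79 Cr + 207.39 Cr = 1,215.18 Cr

1,215.18 Cr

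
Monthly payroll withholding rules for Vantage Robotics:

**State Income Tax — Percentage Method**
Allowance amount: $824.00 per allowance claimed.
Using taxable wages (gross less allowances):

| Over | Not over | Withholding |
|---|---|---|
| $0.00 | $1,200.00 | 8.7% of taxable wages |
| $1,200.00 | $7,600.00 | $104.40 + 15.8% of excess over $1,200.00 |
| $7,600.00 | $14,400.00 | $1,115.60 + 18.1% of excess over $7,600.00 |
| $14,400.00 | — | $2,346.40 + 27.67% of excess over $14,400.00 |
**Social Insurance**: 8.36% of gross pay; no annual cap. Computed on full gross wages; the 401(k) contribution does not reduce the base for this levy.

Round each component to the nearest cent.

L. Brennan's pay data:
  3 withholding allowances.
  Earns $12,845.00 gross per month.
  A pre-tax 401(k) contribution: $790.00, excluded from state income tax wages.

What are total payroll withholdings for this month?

State Income Tax: taxable = $12,845.00 − $790.00 − 3×$824.00 = $9,583.00
  $1,115.60 + 18.1% × ($9,583.00 − $7,600.00) = $1,115.60 + 18.1% × $1,983.00 = $1,474.52
Social Insurance: 8.36% × $12,845.00 = $1,073.84
Total: $1,474.52 + $1,073.84 = $2,548.36

$2,548.36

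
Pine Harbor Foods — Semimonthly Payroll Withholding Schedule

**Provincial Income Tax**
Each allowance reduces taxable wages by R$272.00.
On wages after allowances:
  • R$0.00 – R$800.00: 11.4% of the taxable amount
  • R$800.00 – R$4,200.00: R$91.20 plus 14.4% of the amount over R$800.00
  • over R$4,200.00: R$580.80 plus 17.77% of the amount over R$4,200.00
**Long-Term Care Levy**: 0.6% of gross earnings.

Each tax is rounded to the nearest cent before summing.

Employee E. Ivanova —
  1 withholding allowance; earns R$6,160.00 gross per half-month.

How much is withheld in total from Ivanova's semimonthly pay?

Provincial Income Tax: taxable = R$6,160.00 − 1×R$272.00 = R$5,888.00
  R$580.80 + 17.77% × (R$5,888.00 − R$4,200.00) = R$580.80 + 17.77% × R$1,688.00 = R$880.76
Long-Term Care Levy: 0.6% × R$6,160.00 = R$36.96
Total: R$880.76 + R$36.96 = R$917.72

R$917.72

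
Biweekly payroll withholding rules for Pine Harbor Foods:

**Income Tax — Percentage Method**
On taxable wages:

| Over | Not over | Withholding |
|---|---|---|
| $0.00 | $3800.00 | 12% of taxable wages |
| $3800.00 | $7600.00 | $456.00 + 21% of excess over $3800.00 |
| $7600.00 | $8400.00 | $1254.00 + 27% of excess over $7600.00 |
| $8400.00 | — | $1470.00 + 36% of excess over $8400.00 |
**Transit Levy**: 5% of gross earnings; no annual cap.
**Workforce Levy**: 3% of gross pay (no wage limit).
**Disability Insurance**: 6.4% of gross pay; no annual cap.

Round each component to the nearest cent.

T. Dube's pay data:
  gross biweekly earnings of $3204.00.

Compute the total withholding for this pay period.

Income Tax: taxable = $3204.00
  12% × $3204.00 = $384.48
Transit Levy: 5% × $3204.00 = $160.20
Workforce Levy: 3% × $3204.00 = $96.12
Disability Insurance: 6.4% × $3204.00 = $205.06
Total: $384.48 + $160.20 + $96.12 + $205.06 = $845.86

$845.86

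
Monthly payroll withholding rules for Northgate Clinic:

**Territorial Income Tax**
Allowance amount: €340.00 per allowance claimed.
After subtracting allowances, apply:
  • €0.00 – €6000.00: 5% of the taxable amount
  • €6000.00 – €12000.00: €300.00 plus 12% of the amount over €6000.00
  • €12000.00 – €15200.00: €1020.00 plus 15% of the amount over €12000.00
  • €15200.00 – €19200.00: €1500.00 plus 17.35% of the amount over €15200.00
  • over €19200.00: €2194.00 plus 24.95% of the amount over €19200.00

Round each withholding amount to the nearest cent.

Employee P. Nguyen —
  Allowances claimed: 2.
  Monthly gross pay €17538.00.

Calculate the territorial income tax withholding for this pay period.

Territorial Income Tax: taxable = €17538.00 − 2×€340.00 = €16858.00
  €1500.00 + 17.35% × (€16858.00 − €15200.00) = €1500.00 + 17.35% × €1658.00 = €1787.66

€1787.66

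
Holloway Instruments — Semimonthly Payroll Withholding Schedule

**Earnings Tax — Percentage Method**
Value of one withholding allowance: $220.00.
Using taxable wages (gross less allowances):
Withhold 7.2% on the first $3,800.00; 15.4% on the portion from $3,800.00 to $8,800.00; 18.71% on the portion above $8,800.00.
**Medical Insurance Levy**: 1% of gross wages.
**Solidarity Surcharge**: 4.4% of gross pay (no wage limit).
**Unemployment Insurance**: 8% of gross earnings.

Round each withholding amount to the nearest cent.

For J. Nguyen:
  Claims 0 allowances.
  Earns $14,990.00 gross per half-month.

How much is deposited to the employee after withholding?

$10,779.59

Earnings Tax: taxable = $14,990.00
  $1,043.60 + 18.71% × ($14,990.00 − $8,800.00) = $1,043.60 + 18.71% × $6,190.00 = $2,201.75
Medical Insurance Levy: 1% × $14,990.00 = $149.90
Solidarity Surcharge: 4.4% × $14,990.00 = $659.56
Unemployment Insurance: 8% × $14,990.00 = $1,199.20
Total withheld: $2,201.75 + $149.90 + $659.56 + $1,199.20 = $4,210.41
Net pay: $14,990.00 − $4,210.41 = $10,779.59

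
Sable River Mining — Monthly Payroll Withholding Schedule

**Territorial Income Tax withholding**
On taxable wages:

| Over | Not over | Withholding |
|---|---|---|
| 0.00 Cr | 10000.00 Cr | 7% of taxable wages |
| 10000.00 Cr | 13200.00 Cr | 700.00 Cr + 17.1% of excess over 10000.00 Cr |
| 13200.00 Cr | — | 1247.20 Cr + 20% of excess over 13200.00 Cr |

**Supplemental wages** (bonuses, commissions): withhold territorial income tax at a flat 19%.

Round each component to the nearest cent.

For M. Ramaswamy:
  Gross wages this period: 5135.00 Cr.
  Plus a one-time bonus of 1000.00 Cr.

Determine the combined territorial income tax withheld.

Territorial Income Tax: taxable = 5135.00 Cr
  7% × 5135.00 Cr = 359.45 Cr
Supplemental (19% flat on bonus): 19% × 1000.00 Cr = 190.00 Cr
Total territorial income tax: 359.45 Cr + 190.00 Cr = 549.45 Cr

549.45 Cr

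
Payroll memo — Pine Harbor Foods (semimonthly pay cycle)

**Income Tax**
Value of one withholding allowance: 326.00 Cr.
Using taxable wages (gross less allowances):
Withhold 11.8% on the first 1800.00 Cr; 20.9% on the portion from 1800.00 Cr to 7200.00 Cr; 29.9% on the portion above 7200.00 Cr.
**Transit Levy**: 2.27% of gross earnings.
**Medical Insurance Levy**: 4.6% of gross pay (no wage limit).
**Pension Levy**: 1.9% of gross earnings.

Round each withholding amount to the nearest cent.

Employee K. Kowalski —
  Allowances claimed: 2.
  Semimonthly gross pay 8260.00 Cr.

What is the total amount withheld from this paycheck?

2187.39 Cr

Income Tax: taxable = 8260.00 Cr − 2×326.00 Cr = 7608.00 Cr
  1341.00 Cr + 29.9% × (7608.00 Cr − 7200.00 Cr) = 1341.00 Cr + 29.9% × 408.00 Cr = 1462.99 Cr
Transit Levy: 2.27% × 8260.00 Cr = 187.50 Cr
Medical Insurance Levy: 4.6% × 8260.00 Cr = 379.96 Cr
Pension Levy: 1.9% × 8260.00 Cr = 156.94 Cr
Total: 1462.99 Cr + 187.50 Cr + 379.96 Cr + 156.94 Cr = 2187.39 Cr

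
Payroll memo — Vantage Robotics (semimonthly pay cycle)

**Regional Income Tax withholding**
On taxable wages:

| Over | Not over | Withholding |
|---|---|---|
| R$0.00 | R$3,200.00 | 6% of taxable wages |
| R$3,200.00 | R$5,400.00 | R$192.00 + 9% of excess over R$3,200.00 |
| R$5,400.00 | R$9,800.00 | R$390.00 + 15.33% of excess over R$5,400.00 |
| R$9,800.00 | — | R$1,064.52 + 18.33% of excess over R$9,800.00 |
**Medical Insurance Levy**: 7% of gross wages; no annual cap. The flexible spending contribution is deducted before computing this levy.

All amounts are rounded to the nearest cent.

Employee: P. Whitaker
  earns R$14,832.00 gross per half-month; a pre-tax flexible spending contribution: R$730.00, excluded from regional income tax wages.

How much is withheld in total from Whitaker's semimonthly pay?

R$2,840.22

Regional Income Tax: taxable = R$14,832.00 − R$730.00 = R$14,102.00
  R$1,064.52 + 18.33% × (R$14,102.00 − R$9,800.00) = R$1,064.52 + 18.33% × R$4,302.00 = R$1,853.08
Medical Insurance Levy: 7% × R$14,102.00 = R$987.14
Total: R$1,853.08 + R$987.14 = R$2,840.22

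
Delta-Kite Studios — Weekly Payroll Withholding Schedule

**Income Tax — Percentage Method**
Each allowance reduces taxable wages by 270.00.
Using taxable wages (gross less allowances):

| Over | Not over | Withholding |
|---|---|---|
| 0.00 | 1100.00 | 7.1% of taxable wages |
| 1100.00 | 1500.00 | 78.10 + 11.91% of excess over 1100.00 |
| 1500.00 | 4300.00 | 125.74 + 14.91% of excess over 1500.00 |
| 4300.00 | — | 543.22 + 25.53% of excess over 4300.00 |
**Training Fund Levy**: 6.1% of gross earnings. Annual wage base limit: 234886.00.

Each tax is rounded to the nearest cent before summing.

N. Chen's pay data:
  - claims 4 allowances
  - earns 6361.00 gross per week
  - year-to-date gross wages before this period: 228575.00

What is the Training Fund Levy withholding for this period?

384.97

Training Fund Levy: cap 234886.00 − YTD 228575.00 = 6311.00 subject; 6.1% × 6311.00 = 384.97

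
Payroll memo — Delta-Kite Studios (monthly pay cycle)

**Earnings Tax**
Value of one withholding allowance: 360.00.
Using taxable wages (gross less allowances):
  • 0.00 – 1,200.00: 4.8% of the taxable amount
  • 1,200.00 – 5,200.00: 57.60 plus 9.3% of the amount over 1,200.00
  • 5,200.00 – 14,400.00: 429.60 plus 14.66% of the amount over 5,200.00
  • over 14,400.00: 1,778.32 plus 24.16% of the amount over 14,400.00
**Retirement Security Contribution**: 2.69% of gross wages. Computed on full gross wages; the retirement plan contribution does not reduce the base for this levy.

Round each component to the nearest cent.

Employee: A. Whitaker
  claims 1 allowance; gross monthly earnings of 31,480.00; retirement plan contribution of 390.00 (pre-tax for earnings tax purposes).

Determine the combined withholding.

Earnings Tax: taxable = 31,480.00 − 390.00 − 1×360.00 = 30,730.00
  1,778.32 + 24.16% × (30,730.00 − 14,400.00) = 1,778.32 + 24.16% × 16,330.00 = 5,723.65
Retirement Security Contribution: 2.69% × 31,480.00 = 846.81
Total: 5,723.65 + 846.81 = 6,570.46

6,570.46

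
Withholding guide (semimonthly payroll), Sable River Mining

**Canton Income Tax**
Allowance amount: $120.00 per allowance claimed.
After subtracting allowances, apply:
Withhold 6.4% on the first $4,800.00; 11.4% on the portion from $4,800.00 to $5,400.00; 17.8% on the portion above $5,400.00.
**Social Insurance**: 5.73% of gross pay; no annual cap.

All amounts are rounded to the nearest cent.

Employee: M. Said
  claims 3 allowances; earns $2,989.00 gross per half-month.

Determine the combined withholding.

Canton Income Tax: taxable = $2,989.00 − 3×$120.00 = $2,629.00
  6.4% × $2,629.00 = $168.26
Social Insurance: 5.73% × $2,989.00 = $171.27
Total: $168.26 + $171.27 = $339.53

$339.53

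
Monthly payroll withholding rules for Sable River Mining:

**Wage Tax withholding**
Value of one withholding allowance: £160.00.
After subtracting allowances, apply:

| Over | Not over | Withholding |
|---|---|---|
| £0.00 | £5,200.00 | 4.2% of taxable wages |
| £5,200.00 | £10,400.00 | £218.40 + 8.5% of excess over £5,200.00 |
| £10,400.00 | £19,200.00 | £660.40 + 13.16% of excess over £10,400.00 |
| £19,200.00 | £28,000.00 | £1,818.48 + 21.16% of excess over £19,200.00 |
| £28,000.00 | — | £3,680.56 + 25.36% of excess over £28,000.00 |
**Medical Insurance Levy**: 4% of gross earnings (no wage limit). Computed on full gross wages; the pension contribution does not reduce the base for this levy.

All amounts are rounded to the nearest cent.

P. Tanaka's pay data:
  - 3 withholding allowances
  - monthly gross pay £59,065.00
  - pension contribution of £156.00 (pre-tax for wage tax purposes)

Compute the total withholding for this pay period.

Wage Tax: taxable = £59,065.00 − £156.00 − 3×£160.00 = £58,429.00
  £3,680.56 + 25.36% × (£58,429.00 − £28,000.00) = £3,680.56 + 25.36% × £30,429.00 = £11,397.35
Medical Insurance Levy: 4% × £59,065.00 = £2,362.60
Total: £11,397.35 + £2,362.60 = £13,759.95

£13,759.95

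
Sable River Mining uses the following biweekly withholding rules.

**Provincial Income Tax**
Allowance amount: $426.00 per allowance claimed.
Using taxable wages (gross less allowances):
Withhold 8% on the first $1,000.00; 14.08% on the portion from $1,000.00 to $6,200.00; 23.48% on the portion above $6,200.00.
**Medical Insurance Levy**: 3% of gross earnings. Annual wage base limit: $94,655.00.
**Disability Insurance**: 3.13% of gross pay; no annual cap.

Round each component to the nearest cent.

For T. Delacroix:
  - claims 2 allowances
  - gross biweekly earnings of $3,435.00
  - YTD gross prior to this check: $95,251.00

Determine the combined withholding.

Provincial Income Tax: taxable = $3,435.00 − 2×$426.00 = $2,583.00
  $80.00 + 14.08% × ($2,583.00 − $1,000.00) = $80.00 + 14.08% × $1,583.00 = $302.89
Medical Insurance Levy: YTD $95,251.00 ≥ cap $94,655.00 → $0.00
Disability Insurance: 3.13% × $3,435.00 = $107.52
Total: $302.89 + $0.00 + $107.52 = $410.41

$410.41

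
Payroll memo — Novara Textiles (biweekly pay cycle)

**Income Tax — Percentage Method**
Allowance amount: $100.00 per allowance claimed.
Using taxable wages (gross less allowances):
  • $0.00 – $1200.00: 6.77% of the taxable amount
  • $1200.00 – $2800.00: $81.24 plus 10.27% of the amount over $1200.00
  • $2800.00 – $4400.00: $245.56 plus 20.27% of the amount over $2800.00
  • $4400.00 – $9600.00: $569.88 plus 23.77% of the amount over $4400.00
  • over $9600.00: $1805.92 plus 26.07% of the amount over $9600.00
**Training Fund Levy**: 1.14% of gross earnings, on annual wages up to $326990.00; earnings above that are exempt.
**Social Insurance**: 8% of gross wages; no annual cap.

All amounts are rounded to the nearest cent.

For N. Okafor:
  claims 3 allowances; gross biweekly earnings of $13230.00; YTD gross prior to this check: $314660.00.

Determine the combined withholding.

$3873.01

Income Tax: taxable = $13230.00 − 3×$100.00 = $12930.00
  $1805.92 + 26.07% × ($12930.00 − $9600.00) = $1805.92 + 26.07% × $3330.00 = $2674.05
Training Fund Levy: cap $326990.00 − YTD $314660.00 = $12330.00 subject; 1.14% × $12330.00 = $140.56
Social Insurance: 8% × $13230.00 = $1058.40
Total: $2674.05 + $140.56 + $1058.40 = $3873.01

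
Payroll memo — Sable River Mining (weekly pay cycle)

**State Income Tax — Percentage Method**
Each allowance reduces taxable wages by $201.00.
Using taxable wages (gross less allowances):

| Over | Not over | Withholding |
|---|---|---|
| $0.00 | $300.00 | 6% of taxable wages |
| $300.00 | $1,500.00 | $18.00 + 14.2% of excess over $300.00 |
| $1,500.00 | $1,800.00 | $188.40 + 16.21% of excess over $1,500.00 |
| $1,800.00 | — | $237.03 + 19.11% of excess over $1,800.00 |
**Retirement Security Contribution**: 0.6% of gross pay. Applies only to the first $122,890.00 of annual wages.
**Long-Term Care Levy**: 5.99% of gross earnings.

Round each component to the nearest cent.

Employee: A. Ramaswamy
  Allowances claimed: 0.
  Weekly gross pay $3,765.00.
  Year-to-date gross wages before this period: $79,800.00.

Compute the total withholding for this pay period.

$860.65

State Income Tax: taxable = $3,765.00
  $237.03 + 19.11% × ($3,765.00 − $1,800.00) = $237.03 + 19.11% × $1,965.00 = $612.54
Retirement Security Contribution: 0.6% × $3,765.00 = $22.59
Long-Term Care Levy: 5.99% × $3,765.00 = $225.52
Total: $612.54 + $22.59 + $225.52 = $860.65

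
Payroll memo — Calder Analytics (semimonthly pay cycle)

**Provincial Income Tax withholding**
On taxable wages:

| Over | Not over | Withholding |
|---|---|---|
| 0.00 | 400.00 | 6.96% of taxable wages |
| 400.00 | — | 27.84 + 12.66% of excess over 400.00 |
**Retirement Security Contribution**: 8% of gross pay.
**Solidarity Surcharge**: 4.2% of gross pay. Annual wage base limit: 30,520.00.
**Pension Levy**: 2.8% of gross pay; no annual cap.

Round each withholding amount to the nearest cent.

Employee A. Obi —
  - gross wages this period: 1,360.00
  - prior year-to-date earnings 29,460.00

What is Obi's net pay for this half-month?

1,019.22

Provincial Income Tax: taxable = 1,360.00
  27.84 + 12.66% × (1,360.00 − 400.00) = 27.84 + 12.66% × 960.00 = 149.38
Retirement Security Contribution: 8% × 1,360.00 = 108.80
Solidarity Surcharge: cap 30,520.00 − YTD 29,460.00 = 1,060.00 subject; 4.2% × 1,060.00 = 44.52
Pension Levy: 2.8% × 1,360.00 = 38.08
Total withheld: 149.38 + 108.80 + 44.52 + 38.08 = 340.78
Net pay: 1,360.00 − 340.78 = 1,019.22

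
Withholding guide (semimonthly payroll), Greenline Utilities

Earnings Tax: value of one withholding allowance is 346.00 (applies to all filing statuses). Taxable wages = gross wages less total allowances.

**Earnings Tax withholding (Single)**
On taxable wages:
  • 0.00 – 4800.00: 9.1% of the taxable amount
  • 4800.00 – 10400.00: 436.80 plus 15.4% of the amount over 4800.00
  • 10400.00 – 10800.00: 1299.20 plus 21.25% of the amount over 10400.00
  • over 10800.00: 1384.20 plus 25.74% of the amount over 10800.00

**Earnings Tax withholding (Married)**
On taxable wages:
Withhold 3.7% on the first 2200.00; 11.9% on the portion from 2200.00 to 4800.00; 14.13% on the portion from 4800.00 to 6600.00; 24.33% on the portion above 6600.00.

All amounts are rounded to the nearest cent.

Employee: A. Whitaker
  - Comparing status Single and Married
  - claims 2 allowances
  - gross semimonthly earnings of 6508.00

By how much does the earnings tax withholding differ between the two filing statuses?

58.90

Earnings Tax (Single): taxable = 6508.00 − 2×346.00 = 5816.00
  436.80 + 15.4% × (5816.00 − 4800.00) = 436.80 + 15.4% × 1016.00 = 593.26
Earnings Tax (Married): taxable = 6508.00 − 2×346.00 = 5816.00
  390.80 + 14.13% × (5816.00 − 4800.00) = 390.80 + 14.13% × 1016.00 = 534.36
Difference: |593.26 − 534.36| = 58.90 (higher under Single)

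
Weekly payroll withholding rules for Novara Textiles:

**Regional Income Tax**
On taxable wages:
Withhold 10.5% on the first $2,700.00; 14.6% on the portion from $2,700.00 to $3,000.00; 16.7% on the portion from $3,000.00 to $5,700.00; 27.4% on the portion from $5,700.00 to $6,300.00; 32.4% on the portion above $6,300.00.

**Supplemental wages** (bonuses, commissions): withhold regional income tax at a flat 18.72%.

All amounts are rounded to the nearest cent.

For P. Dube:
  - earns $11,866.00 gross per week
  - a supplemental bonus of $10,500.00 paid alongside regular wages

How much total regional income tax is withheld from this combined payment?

$4,711.58

Regional Income Tax: taxable = $11,866.00
  $942.60 + 32.4% × ($11,866.00 − $6,300.00) = $942.60 + 32.4% × $5,566.00 = $2,745.98
Supplemental (18.72% flat on bonus): 18.72% × $10,500.00 = $1,965.60
Total regional income tax: $2,745.98 + $1,965.60 = $4,711.58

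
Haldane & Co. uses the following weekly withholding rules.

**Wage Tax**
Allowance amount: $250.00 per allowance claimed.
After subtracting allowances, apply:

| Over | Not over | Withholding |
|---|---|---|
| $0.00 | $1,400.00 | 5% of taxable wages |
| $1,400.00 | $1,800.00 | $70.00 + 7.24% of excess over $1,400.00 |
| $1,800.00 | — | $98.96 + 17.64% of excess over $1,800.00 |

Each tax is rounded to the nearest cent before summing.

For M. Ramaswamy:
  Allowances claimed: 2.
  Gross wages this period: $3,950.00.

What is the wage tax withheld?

Wage Tax: taxable = $3,950.00 − 2×$250.00 = $3,450.00
  $98.96 + 17.64% × ($3,450.00 − $1,800.00) = $98.96 + 17.64% × $1,650.00 = $390.02

$390.02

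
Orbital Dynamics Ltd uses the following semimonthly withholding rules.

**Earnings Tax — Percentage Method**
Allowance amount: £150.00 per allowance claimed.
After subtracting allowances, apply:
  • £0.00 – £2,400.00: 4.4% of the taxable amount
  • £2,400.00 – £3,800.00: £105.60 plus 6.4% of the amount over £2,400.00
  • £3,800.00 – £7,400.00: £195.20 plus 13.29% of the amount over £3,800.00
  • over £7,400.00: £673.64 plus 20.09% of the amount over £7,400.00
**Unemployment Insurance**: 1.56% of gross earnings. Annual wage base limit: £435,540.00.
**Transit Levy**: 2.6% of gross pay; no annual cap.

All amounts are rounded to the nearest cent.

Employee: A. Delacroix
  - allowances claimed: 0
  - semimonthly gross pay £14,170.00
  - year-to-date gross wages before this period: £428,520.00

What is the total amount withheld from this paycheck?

£2,511.66

Earnings Tax: taxable = £14,170.00
  £673.64 + 20.09% × (£14,170.00 − £7,400.00) = £673.64 + 20.09% × £6,770.00 = £2,033.73
Unemployment Insurance: cap £435,540.00 − YTD £428,520.00 = £7,020.00 subject; 1.56% × £7,020.00 = £109.51
Transit Levy: 2.6% × £14,170.00 = £368.42
Total: £2,033.73 + £109.51 + £368.42 = £2,511.66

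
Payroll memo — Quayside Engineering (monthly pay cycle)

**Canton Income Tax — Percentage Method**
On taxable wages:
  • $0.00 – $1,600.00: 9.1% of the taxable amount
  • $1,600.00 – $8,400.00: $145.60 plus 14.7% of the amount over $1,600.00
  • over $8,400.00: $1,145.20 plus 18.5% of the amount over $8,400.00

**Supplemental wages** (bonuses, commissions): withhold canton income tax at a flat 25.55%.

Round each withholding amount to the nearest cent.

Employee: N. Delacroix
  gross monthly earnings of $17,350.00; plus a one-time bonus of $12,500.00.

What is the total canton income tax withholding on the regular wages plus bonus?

$5,994.70

Canton Income Tax: taxable = $17,350.00
  $1,145.20 + 18.5% × ($17,350.00 − $8,400.00) = $1,145.20 + 18.5% × $8,950.00 = $2,800.95
Supplemental (25.55% flat on bonus): 25.55% × $12,500.00 = $3,193.75
Total canton income tax: $2,800.95 + $3,193.75 = $5,994.70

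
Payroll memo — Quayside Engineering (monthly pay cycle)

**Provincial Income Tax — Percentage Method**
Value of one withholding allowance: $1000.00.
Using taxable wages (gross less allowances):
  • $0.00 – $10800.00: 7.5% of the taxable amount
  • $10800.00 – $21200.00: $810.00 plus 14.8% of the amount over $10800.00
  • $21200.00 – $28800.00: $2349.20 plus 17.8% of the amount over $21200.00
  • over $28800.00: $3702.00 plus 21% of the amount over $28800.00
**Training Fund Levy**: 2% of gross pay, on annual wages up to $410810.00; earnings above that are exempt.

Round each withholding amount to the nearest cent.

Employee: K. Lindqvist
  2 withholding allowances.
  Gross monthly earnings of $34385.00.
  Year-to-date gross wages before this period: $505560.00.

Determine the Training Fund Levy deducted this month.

Training Fund Levy: YTD $505560.00 ≥ cap $410810.00 → $0.00

$0.00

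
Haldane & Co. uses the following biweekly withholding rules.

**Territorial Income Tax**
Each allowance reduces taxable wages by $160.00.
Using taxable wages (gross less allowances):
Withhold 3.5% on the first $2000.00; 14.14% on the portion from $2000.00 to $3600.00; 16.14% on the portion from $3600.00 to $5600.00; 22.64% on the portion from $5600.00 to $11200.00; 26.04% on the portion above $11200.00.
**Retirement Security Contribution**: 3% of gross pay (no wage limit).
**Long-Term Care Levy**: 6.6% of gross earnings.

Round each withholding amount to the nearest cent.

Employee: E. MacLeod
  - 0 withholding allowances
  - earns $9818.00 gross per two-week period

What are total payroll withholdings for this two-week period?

Territorial Income Tax: taxable = $9818.00
  $619.04 + 22.64% × ($9818.00 − $5600.00) = $619.04 + 22.64% × $4218.00 = $1574.00
Retirement Security Contribution: 3% × $9818.00 = $294.54
Long-Term Care Levy: 6.6% × $9818.00 = $647.99
Total: $1574.00 + $294.54 + $647.99 = $2516.53

$2516.53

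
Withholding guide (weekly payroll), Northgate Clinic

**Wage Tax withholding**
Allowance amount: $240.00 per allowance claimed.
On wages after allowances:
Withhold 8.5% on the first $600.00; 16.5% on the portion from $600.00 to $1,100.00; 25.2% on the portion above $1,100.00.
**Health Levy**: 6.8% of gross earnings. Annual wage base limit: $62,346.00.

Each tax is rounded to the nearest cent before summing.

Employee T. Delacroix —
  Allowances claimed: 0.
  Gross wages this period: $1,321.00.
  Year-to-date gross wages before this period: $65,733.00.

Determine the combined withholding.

Wage Tax: taxable = $1,321.00
  $133.50 + 25.2% × ($1,321.00 − $1,100.00) = $133.50 + 25.2% × $221.00 = $189.19
Health Levy: YTD $65,733.00 ≥ cap $62,346.00 → $0.00
Total: $189.19 + $0.00 = $189.19

$189.19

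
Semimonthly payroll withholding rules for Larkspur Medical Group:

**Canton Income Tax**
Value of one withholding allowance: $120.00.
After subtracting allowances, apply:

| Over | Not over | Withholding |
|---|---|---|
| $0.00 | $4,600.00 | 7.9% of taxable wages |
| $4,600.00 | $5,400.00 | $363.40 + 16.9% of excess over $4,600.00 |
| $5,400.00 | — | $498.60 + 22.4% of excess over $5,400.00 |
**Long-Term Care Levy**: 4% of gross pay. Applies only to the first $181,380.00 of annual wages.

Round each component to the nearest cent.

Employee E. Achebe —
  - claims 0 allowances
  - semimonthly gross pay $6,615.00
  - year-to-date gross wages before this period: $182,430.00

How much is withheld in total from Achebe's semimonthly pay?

Canton Income Tax: taxable = $6,615.00
  $498.60 + 22.4% × ($6,615.00 − $5,400.00) = $498.60 + 22.4% × $1,215.00 = $770.76
Long-Term Care Levy: YTD $182,430.00 ≥ cap $181,380.00 → $0.00
Total: $770.76 + $0.00 = $770.76

$770.76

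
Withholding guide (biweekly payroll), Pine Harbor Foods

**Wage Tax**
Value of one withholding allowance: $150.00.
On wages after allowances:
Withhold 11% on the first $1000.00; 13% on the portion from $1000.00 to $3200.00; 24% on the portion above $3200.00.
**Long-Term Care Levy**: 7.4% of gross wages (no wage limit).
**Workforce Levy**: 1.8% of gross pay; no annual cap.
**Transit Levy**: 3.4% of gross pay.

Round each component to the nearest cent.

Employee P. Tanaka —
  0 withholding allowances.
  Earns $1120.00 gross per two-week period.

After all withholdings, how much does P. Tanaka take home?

Wage Tax: taxable = $1120.00
  $110.00 + 13% × ($1120.00 − $1000.00) = $110.00 + 13% × $120.00 = $125.60
Long-Term Care Levy: 7.4% × $1120.00 = $82.88
Workforce Levy: 1.8% × $1120.00 = $20.16
Transit Levy: 3.4% × $1120.00 = $38.08
Total withheld: $125.60 + $82.88 + $20.16 + $38.08 = $266.72
Net pay: $1120.00 − $266.72 = $853.28

$853.28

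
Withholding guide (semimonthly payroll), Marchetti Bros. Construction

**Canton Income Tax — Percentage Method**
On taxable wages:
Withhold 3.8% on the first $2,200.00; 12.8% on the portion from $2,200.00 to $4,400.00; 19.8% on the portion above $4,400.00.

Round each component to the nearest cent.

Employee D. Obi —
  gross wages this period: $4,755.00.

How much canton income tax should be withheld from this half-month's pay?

Canton Income Tax: taxable = $4,755.00
  $365.20 + 19.8% × ($4,755.00 − $4,400.00) = $365.20 + 19.8% × $355.00 = $435.49

$435.49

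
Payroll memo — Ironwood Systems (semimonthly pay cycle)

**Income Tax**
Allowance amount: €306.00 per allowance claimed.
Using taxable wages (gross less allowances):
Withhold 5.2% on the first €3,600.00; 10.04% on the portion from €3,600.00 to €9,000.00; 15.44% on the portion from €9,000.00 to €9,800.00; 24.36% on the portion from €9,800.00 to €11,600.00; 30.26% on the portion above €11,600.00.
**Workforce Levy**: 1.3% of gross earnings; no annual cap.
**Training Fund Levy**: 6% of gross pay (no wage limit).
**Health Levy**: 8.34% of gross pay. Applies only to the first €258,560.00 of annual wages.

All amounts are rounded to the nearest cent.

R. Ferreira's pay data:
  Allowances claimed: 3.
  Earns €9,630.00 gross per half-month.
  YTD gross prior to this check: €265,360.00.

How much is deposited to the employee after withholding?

€8,226.57

Income Tax: taxable = €9,630.00 − 3×€306.00 = €8,712.00
  €187.20 + 10.04% × (€8,712.00 − €3,600.00) = €187.20 + 10.04% × €5,112.00 = €700.44
Workforce Levy: 1.3% × €9,630.00 = €125.19
Training Fund Levy: 6% × €9,630.00 = €577.80
Health Levy: YTD €265,360.00 ≥ cap €258,560.00 → €0.00
Total withheld: €700.44 + €125.19 + €577.80 + €0.00 = €1,403.43
Net pay: €9,630.00 − €1,403.43 = €8,226.57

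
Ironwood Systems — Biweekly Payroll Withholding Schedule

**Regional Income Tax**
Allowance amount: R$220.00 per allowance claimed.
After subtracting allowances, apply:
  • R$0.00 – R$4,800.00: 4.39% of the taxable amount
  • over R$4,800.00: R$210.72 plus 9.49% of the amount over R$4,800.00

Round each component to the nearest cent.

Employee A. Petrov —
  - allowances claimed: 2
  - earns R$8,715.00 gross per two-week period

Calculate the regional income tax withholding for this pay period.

R$540.50

Regional Income Tax: taxable = R$8,715.00 − 2×R$220.00 = R$8,275.00
  R$210.72 + 9.49% × (R$8,275.00 − R$4,800.00) = R$210.72 + 9.49% × R$3,475.00 = R$540.50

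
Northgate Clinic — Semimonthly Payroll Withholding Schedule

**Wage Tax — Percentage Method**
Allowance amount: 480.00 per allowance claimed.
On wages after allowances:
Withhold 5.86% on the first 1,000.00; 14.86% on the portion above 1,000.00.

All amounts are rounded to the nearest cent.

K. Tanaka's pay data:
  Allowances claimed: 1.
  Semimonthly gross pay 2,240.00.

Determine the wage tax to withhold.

Wage Tax: taxable = 2,240.00 − 1×480.00 = 1,760.00
  58.60 + 14.86% × (1,760.00 − 1,000.00) = 58.60 + 14.86% × 760.00 = 171.54

171.54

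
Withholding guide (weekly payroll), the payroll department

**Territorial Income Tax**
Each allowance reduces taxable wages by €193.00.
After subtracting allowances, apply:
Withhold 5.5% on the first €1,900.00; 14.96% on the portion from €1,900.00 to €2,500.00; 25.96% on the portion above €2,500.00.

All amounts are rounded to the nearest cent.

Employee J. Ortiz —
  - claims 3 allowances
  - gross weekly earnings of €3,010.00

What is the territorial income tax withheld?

€183.94

Territorial Income Tax: taxable = €3,010.00 − 3×€193.00 = €2,431.00
  €104.50 + 14.96% × (€2,431.00 − €1,900.00) = €104.50 + 14.96% × €531.00 = €183.94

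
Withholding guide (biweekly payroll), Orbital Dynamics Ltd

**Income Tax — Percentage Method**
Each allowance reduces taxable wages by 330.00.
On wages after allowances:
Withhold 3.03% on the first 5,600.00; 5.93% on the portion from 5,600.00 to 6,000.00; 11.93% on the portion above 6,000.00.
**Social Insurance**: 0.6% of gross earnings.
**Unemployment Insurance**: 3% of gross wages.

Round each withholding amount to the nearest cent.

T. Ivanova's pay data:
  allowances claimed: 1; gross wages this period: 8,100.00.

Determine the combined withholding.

Income Tax: taxable = 8,100.00 − 1×330.00 = 7,770.00
  193.40 + 11.93% × (7,770.00 − 6,000.00) = 193.40 + 11.93% × 1,770.00 = 404.56
Social Insurance: 0.6% × 8,100.00 = 48.60
Unemployment Insurance: 3% × 8,100.00 = 243.00
Total: 404.56 + 48.60 + 243.00 = 696.16

696.16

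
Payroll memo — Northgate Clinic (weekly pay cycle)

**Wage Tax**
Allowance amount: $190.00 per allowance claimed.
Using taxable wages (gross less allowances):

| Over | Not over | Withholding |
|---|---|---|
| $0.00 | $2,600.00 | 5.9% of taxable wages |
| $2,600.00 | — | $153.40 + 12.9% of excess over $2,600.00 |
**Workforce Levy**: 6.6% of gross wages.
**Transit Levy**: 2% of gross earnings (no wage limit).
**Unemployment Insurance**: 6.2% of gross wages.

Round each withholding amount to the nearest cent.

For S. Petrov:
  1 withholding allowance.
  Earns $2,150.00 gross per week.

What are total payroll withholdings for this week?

$433.84

Wage Tax: taxable = $2,150.00 − 1×$190.00 = $1,960.00
  5.9% × $1,960.00 = $115.64
Workforce Levy: 6.6% × $2,150.00 = $141.90
Transit Levy: 2% × $2,150.00 = $43.00
Unemployment Insurance: 6.2% × $2,150.00 = $133.30
Total: $115.64 + $141.90 + $43.00 + $133.30 = $433.84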